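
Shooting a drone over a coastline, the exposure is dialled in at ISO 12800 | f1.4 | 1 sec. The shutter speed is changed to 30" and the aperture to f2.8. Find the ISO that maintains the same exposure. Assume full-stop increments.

Shutter speed: 1 → 2 → 4 → 8 → 15 → 30 — 5 stops longer (brighter).
Aperture: f/1.4 → f/2 → f/2.8 — 2 stops smaller aperture (darker).
Net change so far: 3 stops brighter. Offset with the ISO: 12800 → 6400 → 3200 → 1600.

ISO 1600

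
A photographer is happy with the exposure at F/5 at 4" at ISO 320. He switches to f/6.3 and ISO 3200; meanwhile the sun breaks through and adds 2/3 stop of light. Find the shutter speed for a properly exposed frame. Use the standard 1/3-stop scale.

Scene light: 2/3 stop brighter.
Aperture: f/5 → f/5.6 → f/6.3 — 2/3 stop narrower (darker).
ISO: 320 → 400 → 500 → 640 → 800 → 1000 → 1250 → 1600 → 2000 → 2500 → 3200 — 3 1/3 stops higher (brighter).
Net so far: 3 1/3 stops brighter. Shutter speed: 4 → 3.2 → 2.5 → 2 → 1.6 → 1.3 → 1 → 0.8 → 0.6 → 0.5 → 0.4.

0.4 s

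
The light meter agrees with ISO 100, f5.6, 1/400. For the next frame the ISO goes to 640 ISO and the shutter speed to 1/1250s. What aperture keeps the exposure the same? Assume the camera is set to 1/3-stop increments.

f/8

ISO: 100 → 125 → 160 → 200 → 250 → 320 → 400 → 500 → 640 — 2 2/3 stops raised (brighter).
Shutter speed: 1/400 → 1/500 → 1/640 → 1/800 → 1/1000 → 1/1250 — 1 2/3 stops faster (darker).
Net change so far: 1 stop brighter. Offset with the aperture: f/5.6 → f/6.3 → f/7.1 → f/8.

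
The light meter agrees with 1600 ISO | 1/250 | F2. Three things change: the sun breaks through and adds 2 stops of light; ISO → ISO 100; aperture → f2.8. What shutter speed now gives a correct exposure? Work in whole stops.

Scene light: 2 stops brighter.
ISO: 1600 → 800 → 400 → 200 → 100 — 4 stops dropped (darker).
Aperture: f/2 → f/2.8 — 1 stop narrower (darker).
Net so far: 3 stops darker. Shutter speed: 1/250 → 1/125 → 1/60 → 1/30.

1/30s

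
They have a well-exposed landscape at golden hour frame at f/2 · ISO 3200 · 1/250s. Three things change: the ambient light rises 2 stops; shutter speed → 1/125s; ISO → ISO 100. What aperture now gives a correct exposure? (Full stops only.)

f/1.0

Scene light: 2 stops brighter.
Shutter speed: 1/250 → 1/125 — 1 stop longer (brighter).
ISO: 3200 → 1600 → 800 → 400 → 200 → 100 — 5 stops lower (darker).
Net so far: 2 stops darker. Aperture: f/2 → f/1.4 → f/1.0.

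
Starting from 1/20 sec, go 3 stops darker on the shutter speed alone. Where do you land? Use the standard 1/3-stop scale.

Shutter speed: 1/20 → 1/25 → 1/30 → 1/40 → 1/50 → 1/60 → 1/80 → 1/100 → 1/125 → 1/160 — 3 stops faster (darker).

1/160s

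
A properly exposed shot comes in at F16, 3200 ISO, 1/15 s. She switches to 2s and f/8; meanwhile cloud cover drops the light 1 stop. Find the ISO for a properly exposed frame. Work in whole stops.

ISO 50

Scene light: 1 stop darker.
Shutter speed: 1/15 → 1/8 → 1/4 → 1/2 → 1 → 2 — 5 stops slower (brighter).
Aperture: f/16 → f/11 → f/8 — 2 stops opened up (brighter).
Net so far: 6 stops brighter. ISO: 3200 → 1600 → 800 → 400 → 200 → 100 → 50.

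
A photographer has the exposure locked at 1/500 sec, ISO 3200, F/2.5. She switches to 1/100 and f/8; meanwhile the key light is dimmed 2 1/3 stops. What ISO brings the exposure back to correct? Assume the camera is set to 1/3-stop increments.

ISO 32000

Scene light: 2 1/3 stops darker.
Shutter speed: 1/500 → 1/400 → 1/320 → 1/250 → 1/200 → 1/160 → 1/125 → 1/100 — 2 1/3 stops longer (brighter).
Aperture: f/2.5 → f/2.8 → f/3.2 → f/3.5 → f/4 → f/4.5 → f/5 → f/5.6 → f/6.3 → f/7.1 → f/8 — 3 1/3 stops smaller aperture (darker).
Net so far: 3 1/3 stops darker. ISO: 3200 → 4000 → 5000 → 6400 → 8000 → 10000 → 12800 → 16000 → 20000 → 25600 → 32000.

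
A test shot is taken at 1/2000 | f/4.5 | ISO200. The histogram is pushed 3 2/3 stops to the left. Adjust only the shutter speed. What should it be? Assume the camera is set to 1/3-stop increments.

1/160s

Underexposed by 3 2/3 stops → need 3 2/3 stops brighter.
Shutter speed: 1/2000 → 1/1600 → 1/1250 → 1/1000 → 1/800 → 1/640 → 1/500 → 1/400 → 1/320 → 1/250 → 1/200 → 1/160.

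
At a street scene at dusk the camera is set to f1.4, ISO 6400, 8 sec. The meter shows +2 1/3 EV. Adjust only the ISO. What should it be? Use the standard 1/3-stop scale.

Overexposed by 2 1/3 stops → need 2 1/3 stops darker.
ISO: 6400 → 5000 → 4000 → 3200 → 2500 → 2000 → 1600 → 1250.

ISO 1250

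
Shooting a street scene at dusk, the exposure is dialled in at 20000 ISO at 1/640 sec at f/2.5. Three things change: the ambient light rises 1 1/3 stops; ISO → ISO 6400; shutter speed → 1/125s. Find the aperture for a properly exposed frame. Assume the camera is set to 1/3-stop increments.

f/5

Scene light: 1 1/3 stops brighter.
ISO: 20000 → 16000 → 12800 → 10000 → 8000 → 6400 — 1 2/3 stops lower (darker).
Shutter speed: 1/640 → 1/500 → 1/400 → 1/320 → 1/250 → 1/200 → 1/160 → 1/125 — 2 1/3 stops slower (brighter).
Net so far: 2 stops brighter. Aperture: f/2.5 → f/2.8 → f/3.2 → f/3.5 → f/4 → f/4.5 → f/5.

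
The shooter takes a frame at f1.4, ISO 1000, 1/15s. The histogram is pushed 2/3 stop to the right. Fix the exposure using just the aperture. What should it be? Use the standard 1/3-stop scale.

Overexposed by 2/3 stop → need 2/3 stop darker.
Aperture: f/1.4 → f/1.6 → f/1.8.

f/1.8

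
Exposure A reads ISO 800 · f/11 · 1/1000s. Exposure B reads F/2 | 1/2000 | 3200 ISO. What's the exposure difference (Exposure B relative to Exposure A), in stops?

6 stops brighter

Aperture: f/11 → f/8 → f/5.6 → f/4 → f/2.8 → f/2 — 5 stops larger aperture (brighter).
Shutter speed: 1/1000 → 1/2000 — 1 stop shorter (darker).
ISO: 800 → 1600 → 3200 — 2 stops higher (brighter).
Net: +5 −1 +2 = +6 stops.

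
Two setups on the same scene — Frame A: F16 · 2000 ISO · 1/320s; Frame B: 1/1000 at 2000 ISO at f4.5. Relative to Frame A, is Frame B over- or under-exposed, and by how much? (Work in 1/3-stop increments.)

Aperture: f/16 → f/14 → f/13 → f/11 → f/10 → f/9 → f/8 → f/7.1 → f/6.3 → f/5.6 → f/5 → f/4.5 — 3 2/3 stops wider (brighter).
Shutter speed: 1/320 → 1/400 → 1/500 → 1/640 → 1/800 → 1/1000 — 1 2/3 stops shorter (darker).
ISO: unchanged.
Net: +3 2/3 −1 2/3 = +2 stops.

2 stops brighter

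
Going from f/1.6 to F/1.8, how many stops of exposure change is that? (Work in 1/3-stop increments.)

1/3 stop

f/1.6 → f/1.8 — count the steps: 1 third-stops = 1/3 stop.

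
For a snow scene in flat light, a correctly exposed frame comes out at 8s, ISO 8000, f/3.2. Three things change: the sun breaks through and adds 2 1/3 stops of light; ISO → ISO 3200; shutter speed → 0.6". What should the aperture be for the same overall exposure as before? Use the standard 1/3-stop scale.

f/1.2

Scene light: 2 1/3 stops brighter.
ISO: 8000 → 6400 → 5000 → 4000 → 3200 — 1 1/3 stops lower (darker).
Shutter speed: 8 → 6 → 5 → 4 → 3.2 → 2.5 → 2 → 1.6 → 1.3 → 1 → 0.8 → 0.6 — 3 2/3 stops faster (darker).
Net so far: 2 2/3 stops darker. Aperture: f/3.2 → f/2.8 → f/2.5 → f/2.2 → f/2 → f/1.8 → f/1.6 → f/1.4 → f/1.2.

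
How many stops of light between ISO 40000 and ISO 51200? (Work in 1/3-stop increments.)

1/3 stop

40000 → 51200 — count the steps: 1 third-stops = 1/3 stop.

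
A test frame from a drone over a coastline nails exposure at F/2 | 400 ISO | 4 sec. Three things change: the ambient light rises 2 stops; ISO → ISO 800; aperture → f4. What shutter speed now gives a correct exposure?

Scene light: 2 stops brighter.
ISO: 400 → 800 — 1 stop raised (brighter).
Aperture: f/2 → f/2.8 → f/4 — 2 stops narrower (darker).
Net so far: 1 stop brighter. Shutter speed: 4 → 2.

2 s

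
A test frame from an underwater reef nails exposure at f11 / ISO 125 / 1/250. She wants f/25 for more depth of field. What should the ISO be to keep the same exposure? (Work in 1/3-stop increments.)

Aperture: f/11 → f/13 → f/14 → f/16 → f/18 → f/20 → f/22 → f/25 — 2 1/3 stops narrower (darker).
Need 2 1/3 stops brighter from the ISO: 125 → 160 → 200 → 250 → 320 → 400 → 500 → 640.

ISO 640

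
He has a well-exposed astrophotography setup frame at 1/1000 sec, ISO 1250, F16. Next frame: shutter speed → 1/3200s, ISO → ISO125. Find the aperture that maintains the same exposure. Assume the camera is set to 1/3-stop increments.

Shutter speed: 1/1000 → 1/1250 → 1/1600 → 1/2000 → 1/2500 → 1/3200 — 1 2/3 stops shorter (darker).
ISO: 1250 → 1000 → 800 → 640 → 500 → 400 → 320 → 250 → 200 → 160 → 125 — 3 1/3 stops lower (darker).
Net change so far: 5 stops darker. Offset with the aperture: f/16 → f/14 → f/13 → f/11 → f/10 → f/9 → f/8 → f/7.1 → f/6.3 → f/5.6 → f/5 → f/4.5 → f/4 → f/3.5 → f/3.2 → f/2.8.

f/2.8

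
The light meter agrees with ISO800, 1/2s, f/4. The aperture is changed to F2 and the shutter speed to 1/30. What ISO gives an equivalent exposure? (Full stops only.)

ISO 3200

Aperture: f/4 → f/2.8 → f/2 — 2 stops opened up (brighter).
Shutter speed: 1/2 → 1/4 → 1/8 → 1/15 → 1/30 — 4 stops faster (darker).
Net change so far: 2 stops darker. Offset with the ISO: 800 → 1600 → 3200.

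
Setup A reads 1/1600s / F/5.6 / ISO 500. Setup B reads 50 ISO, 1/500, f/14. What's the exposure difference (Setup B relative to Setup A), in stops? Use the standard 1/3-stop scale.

Aperture: f/5.6 → f/6.3 → f/7.1 → f/8 → f/9 → f/10 → f/11 → f/13 → f/14 — 2 2/3 stops narrower (darker).
Shutter speed: 1/1600 → 1/1250 → 1/1000 → 1/800 → 1/640 → 1/500 — 1 2/3 stops slower (brighter).
ISO: 500 → 400 → 320 → 250 → 200 → 160 → 125 → 100 → 80 → 64 → 50 — 3 1/3 stops lower (darker).
Net: −2 2/3 +1 2/3 −3 1/3 = −4 1/3 stops.

4 1/3 stops darker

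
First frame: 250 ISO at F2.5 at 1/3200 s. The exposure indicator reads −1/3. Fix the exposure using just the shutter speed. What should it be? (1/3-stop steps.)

Underexposed by 1/3 stop → need 1/3 stop brighter.
Shutter speed: 1/3200 → 1/2500.

1/2500s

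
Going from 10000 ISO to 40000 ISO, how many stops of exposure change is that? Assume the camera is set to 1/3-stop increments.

2 stops

10000 → 12800 → 16000 → 20000 → 25600 → 32000 → 40000 — count the steps: 6 third-stops = 2 stops.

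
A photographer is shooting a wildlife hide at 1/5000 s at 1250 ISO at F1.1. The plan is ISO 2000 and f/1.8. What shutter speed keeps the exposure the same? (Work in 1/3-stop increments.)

1/3200s

ISO: 1250 → 1600 → 2000 — 2/3 stop higher (brighter).
Aperture: f/1.1 → f/1.2 → f/1.4 → f/1.6 → f/1.8 — 1 1/3 stops narrower (darker).
Net change so far: 2/3 stop darker. Offset with the shutter speed: 1/5000 → 1/4000 → 1/3200.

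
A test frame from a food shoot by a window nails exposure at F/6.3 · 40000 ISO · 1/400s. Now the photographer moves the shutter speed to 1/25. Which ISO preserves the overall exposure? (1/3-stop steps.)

Shutter speed: 1/400 → 1/320 → 1/250 → 1/200 → 1/160 → 1/125 → 1/100 → 1/80 → 1/60 → 1/50 → 1/40 → 1/30 → 1/25 — 4 stops slower (brighter).
Need 4 stops darker from the ISO: 40000 → 32000 → 25600 → 20000 → 16000 → 12800 → 10000 → 8000 → 6400 → 5000 → 4000 → 3200 → 2500.

ISO 2500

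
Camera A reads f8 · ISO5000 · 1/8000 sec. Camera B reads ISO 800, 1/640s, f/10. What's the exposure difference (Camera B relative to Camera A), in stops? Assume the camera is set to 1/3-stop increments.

1/3 stop brighter

Aperture: f/8 → f/9 → f/10 — 2/3 stop stopped down (darker).
Shutter speed: 1/8000 → 1/6400 → 1/5000 → 1/4000 → 1/3200 → 1/2500 → 1/2000 → 1/1600 → 1/1250 → 1/1000 → 1/800 → 1/640 — 3 2/3 stops longer (brighter).
ISO: 5000 → 4000 → 3200 → 2500 → 2000 → 1600 → 1250 → 1000 → 800 — 2 2/3 stops dropped (darker).
Net: −2/3 +3 2/3 −2 2/3 = +1/3 stops.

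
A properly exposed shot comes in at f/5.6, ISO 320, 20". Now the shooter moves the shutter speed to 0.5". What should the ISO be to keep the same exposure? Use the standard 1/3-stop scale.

ISO 12800

Shutter speed: 20 → 15 → 13 → 10 → 8 → 6 → 5 → 4 → 3.2 → 2.5 → 2 → 1.6 → 1.3 → 1 → 0.8 → 0.6 → 0.5 — 5 1/3 stops faster (darker).
Need 5 1/3 stops brighter from the ISO: 320 → 400 → 500 → 640 → 800 → 1000 → 1250 → 1600 → 2000 → 2500 → 3200 → 4000 → 5000 → 6400 → 8000 → 10000 → 12800.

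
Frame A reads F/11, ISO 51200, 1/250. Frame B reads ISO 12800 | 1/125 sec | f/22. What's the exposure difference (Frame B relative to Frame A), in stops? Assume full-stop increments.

Aperture: f/11 → f/16 → f/22 — 2 stops narrower (darker).
Shutter speed: 1/250 → 1/125 — 1 stop longer (brighter).
ISO: 51200 → 25600 → 12800 — 2 stops lower (darker).
Net: −2 +1 −2 = −3 stops.

3 stops darker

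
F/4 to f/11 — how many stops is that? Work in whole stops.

3 stops

f/4 → f/5.6 → f/8 → f/11 — count the steps: 3 stops.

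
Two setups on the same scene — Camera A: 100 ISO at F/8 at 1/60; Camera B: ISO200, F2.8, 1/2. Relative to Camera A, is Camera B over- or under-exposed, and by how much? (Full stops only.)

9 stops brighter

Aperture: f/8 → f/5.6 → f/4 → f/2.8 — 3 stops larger aperture (brighter).
Shutter speed: 1/60 → 1/30 → 1/15 → 1/8 → 1/4 → 1/2 — 5 stops longer (brighter).
ISO: 100 → 200 — 1 stop higher (brighter).
Net: +3 +5 +1 = +9 stops.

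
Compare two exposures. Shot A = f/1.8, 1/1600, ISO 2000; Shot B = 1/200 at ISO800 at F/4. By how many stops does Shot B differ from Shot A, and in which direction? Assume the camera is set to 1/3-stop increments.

2/3 stop darker

Aperture: f/1.8 → f/2 → f/2.2 → f/2.5 → f/2.8 → f/3.2 → f/3.5 → f/4 — 2 1/3 stops narrower (darker).
Shutter speed: 1/1600 → 1/1250 → 1/1000 → 1/800 → 1/640 → 1/500 → 1/400 → 1/320 → 1/250 → 1/200 — 3 stops slower (brighter).
ISO: 2000 → 1600 → 1250 → 1000 → 800 — 1 1/3 stops lower (darker).
Net: −2 1/3 +3 −1 1/3 = −2/3 stops.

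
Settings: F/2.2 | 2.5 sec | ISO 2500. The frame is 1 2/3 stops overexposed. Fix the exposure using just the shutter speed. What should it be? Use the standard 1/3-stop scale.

Overexposed by 1 2/3 stops → need 1 2/3 stops darker.
Shutter speed: 2.5 → 2 → 1.6 → 1.3 → 1 → 0.8.

0.8 s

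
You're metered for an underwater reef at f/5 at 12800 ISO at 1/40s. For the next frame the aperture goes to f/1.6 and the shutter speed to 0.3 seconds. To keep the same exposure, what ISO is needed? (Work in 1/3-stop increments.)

ISO 100

Aperture: f/5 → f/4.5 → f/4 → f/3.5 → f/3.2 → f/2.8 → f/2.5 → f/2.2 → f/2 → f/1.8 → f/1.6 — 3 1/3 stops wider (brighter).
Shutter speed: 1/40 → 1/30 → 1/25 → 1/20 → 1/15 → 1/13 → 1/10 → 1/8 → 1/6 → 1/5 → 1/4 → 0.3 — 3 2/3 stops slower (brighter).
Net change so far: 7 stops brighter. Offset with the ISO: 12800 → 10000 → 8000 → 6400 → 5000 → 4000 → 3200 → 2500 → 2000 → 1600 → 1250 → 1000 → 800 → 640 → 500 → 400 → 320 → 250 → 200 → 160 → 125 → 100.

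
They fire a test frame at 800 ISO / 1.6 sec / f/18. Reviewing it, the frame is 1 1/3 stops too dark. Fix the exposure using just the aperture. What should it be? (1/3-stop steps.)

Underexposed by 1 1/3 stops → need 1 1/3 stops brighter.
Aperture: f/18 → f/16 → f/14 → f/13 → f/11.

f/11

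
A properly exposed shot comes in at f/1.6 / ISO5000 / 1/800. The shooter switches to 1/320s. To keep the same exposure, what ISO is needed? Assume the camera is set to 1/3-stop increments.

Shutter speed: 1/800 → 1/640 → 1/500 → 1/400 → 1/320 — 1 1/3 stops longer (brighter).
Need 1 1/3 stops darker from the ISO: 5000 → 4000 → 3200 → 2500 → 2000.

ISO 2000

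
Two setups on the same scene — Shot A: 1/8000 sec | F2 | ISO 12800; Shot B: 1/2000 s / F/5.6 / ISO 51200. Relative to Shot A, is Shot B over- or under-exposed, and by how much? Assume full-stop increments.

Aperture: f/2 → f/2.8 → f/4 → f/5.6 — 3 stops narrower (darker).
Shutter speed: 1/8000 → 1/4000 → 1/2000 — 2 stops slower (brighter).
ISO: 12800 → 25600 → 51200 — 2 stops higher (brighter).
Net: −3 +2 +2 = +1 stop.

1 stop brighter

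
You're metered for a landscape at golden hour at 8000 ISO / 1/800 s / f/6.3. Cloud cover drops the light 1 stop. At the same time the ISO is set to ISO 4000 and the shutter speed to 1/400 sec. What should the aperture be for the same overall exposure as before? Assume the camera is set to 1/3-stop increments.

Scene light: 1 stop darker.
ISO: 8000 → 6400 → 5000 → 4000 — 1 stop lower (darker).
Shutter speed: 1/800 → 1/640 → 1/500 → 1/400 — 1 stop longer (brighter).
Net so far: 1 stop darker. Aperture: f/6.3 → f/5.6 → f/5 → f/4.5.

f/4.5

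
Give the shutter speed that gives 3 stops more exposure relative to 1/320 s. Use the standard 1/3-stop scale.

1/40s

Shutter speed: 1/320 → 1/250 → 1/200 → 1/160 → 1/125 → 1/100 → 1/80 → 1/60 → 1/50 → 1/40 — 3 stops slower (brighter).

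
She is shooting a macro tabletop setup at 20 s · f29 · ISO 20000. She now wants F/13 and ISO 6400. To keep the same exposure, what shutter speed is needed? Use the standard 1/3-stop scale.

13 s

Aperture: f/29 → f/25 → f/22 → f/20 → f/18 → f/16 → f/14 → f/13 — 2 1/3 stops opened up (brighter).
ISO: 20000 → 16000 → 12800 → 10000 → 8000 → 6400 — 1 2/3 stops lower (darker).
Net change so far: 2/3 stop brighter. Offset with the shutter speed: 20 → 15 → 13.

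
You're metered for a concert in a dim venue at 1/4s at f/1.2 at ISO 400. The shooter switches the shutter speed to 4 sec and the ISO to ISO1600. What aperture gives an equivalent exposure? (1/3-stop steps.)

f/10

Shutter speed: 1/4 → 0.3 → 0.4 → 0.5 → 0.6 → 0.8 → 1 → 1.3 → 1.6 → 2 → 2.5 → 3.2 → 4 — 4 stops longer (brighter).
ISO: 400 → 500 → 640 → 800 → 1000 → 1250 → 1600 — 2 stops raised (brighter).
Net change so far: 6 stops brighter. Offset with the aperture: f/1.2 → f/1.4 → f/1.6 → f/1.8 → f/2 → f/2.2 → f/2.5 → f/2.8 → f/3.2 → f/3.5 → f/4 → f/4.5 → f/5 → f/5.6 → f/6.3 → f/7.1 → f/8 → f/9 → f/10.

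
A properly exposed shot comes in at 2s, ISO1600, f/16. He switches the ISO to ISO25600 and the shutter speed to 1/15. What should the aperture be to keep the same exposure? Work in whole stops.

f/11

ISO: 1600 → 3200 → 6400 → 12800 → 25600 — 4 stops raised (brighter).
Shutter speed: 2 → 1 → 1/2 → 1/4 → 1/8 → 1/15 — 5 stops faster (darker).
Net change so far: 1 stop darker. Offset with the aperture: f/16 → f/11.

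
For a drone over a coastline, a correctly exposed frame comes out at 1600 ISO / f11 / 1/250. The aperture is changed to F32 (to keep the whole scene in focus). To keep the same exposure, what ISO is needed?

Aperture: f/11 → f/16 → f/22 → f/32 — 3 stops narrower (darker).
Need 3 stops brighter from the ISO: 1600 → 3200 → 6400 → 12800.

ISO 12800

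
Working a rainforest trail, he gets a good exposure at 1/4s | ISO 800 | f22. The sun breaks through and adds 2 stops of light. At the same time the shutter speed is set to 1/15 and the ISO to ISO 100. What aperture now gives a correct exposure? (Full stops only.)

Scene light: 2 stops brighter.
Shutter speed: 1/4 → 1/8 → 1/15 — 2 stops faster (darker).
ISO: 800 → 400 → 200 → 100 — 3 stops dropped (darker).
Net so far: 3 stops darker. Aperture: f/22 → f/16 → f/11 → f/8.

f/8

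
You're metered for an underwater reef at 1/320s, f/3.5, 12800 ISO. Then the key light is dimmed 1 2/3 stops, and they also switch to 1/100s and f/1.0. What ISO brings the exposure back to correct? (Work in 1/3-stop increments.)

Scene light: 1 2/3 stops darker.
Shutter speed: 1/320 → 1/250 → 1/200 → 1/160 → 1/125 → 1/100 — 1 2/3 stops longer (brighter).
Aperture: f/3.5 → f/3.2 → f/2.8 → f/2.5 → f/2.2 → f/2 → f/1.8 → f/1.6 → f/1.4 → f/1.2 → f/1.1 → f/1.0 — 3 2/3 stops opened up (brighter).
Net so far: 3 2/3 stops brighter. ISO: 12800 → 10000 → 8000 → 6400 → 5000 → 4000 → 3200 → 2500 → 2000 → 1600 → 1250 → 1000.

ISO 1000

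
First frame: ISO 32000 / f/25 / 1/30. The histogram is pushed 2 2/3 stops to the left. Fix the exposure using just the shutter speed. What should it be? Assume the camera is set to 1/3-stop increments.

Underexposed by 2 2/3 stops → need 2 2/3 stops brighter.
Shutter speed: 1/30 → 1/25 → 1/20 → 1/15 → 1/13 → 1/10 → 1/8 → 1/6 → 1/5.

1/5s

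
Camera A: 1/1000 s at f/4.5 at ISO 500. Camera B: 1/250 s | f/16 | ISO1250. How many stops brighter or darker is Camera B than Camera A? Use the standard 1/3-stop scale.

1/3 stop darker

Aperture: f/4.5 → f/5 → f/5.6 → f/6.3 → f/7.1 → f/8 → f/9 → f/10 → f/11 → f/13 → f/14 → f/16 — 3 2/3 stops stopped down (darker).
Shutter speed: 1/1000 → 1/800 → 1/640 → 1/500 → 1/400 → 1/320 → 1/250 — 2 stops slower (brighter).
ISO: 500 → 640 → 800 → 1000 → 1250 — 1 1/3 stops higher (brighter).
Net: −3 2/3 +2 +1 1/3 = −1/3 stops.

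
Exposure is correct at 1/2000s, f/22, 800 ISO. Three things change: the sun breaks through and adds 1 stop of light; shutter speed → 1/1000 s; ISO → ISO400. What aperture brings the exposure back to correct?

Scene light: 1 stop brighter.
Shutter speed: 1/2000 → 1/1000 — 1 stop longer (brighter).
ISO: 800 → 400 — 1 stop lower (darker).
Net so far: 1 stop brighter. Aperture: f/22 → f/32.

f/32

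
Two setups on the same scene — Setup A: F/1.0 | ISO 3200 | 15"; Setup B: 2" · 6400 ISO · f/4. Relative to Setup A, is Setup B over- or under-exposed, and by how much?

Aperture: f/1.0 → f/1.4 → f/2 → f/2.8 → f/4 — 4 stops narrower (darker).
Shutter speed: 15 → 8 → 4 → 2 — 3 stops shorter (darker).
ISO: 3200 → 6400 — 1 stop raised (brighter).
Net: −4 −3 +1 = −6 stops.

6 stops darker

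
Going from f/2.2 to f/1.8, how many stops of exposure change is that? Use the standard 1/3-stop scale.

f/2.2 → f/2 → f/1.8 — count the steps: 2 third-stops = 2/3 stop.

2/3 stop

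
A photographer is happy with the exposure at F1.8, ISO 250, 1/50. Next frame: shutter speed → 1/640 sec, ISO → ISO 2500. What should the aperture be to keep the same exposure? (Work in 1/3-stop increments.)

Shutter speed: 1/50 → 1/60 → 1/80 → 1/100 → 1/125 → 1/160 → 1/200 → 1/250 → 1/320 → 1/400 → 1/500 → 1/640 — 3 2/3 stops faster (darker).
ISO: 250 → 320 → 400 → 500 → 640 → 800 → 1000 → 1250 → 1600 → 2000 → 2500 — 3 1/3 stops higher (brighter).
Net change so far: 1/3 stop darker. Offset with the aperture: f/1.8 → f/1.6.

f/1.6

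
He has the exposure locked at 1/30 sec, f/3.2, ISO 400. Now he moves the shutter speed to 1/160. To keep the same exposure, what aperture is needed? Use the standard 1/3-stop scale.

Shutter speed: 1/30 → 1/40 → 1/50 → 1/60 → 1/80 → 1/100 → 1/125 → 1/160 — 2 1/3 stops faster (darker).
Need 2 1/3 stops brighter from the aperture: f/3.2 → f/2.8 → f/2.5 → f/2.2 → f/2 → f/1.8 → f/1.6 → f/1.4.

f/1.4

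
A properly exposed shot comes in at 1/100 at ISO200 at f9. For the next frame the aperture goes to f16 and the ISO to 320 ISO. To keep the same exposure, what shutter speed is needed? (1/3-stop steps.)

1/50s

Aperture: f/9 → f/10 → f/11 → f/13 → f/14 → f/16 — 1 2/3 stops smaller aperture (darker).
ISO: 200 → 250 → 320 — 2/3 stop raised (brighter).
Net change so far: 1 stop darker. Offset with the shutter speed: 1/100 → 1/80 → 1/60 → 1/50.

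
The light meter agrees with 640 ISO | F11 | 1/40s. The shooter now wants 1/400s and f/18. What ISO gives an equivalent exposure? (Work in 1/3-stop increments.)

ISO 16000

Shutter speed: 1/40 → 1/50 → 1/60 → 1/80 → 1/100 → 1/125 → 1/160 → 1/200 → 1/250 → 1/320 → 1/400 — 3 1/3 stops shorter (darker).
Aperture: f/11 → f/13 → f/14 → f/16 → f/18 — 1 1/3 stops stopped down (darker).
Net change so far: 4 2/3 stops darker. Offset with the ISO: 640 → 800 → 1000 → 1250 → 1600 → 2000 → 2500 → 3200 → 4000 → 5000 → 6400 → 8000 → 10000 → 12800 → 16000.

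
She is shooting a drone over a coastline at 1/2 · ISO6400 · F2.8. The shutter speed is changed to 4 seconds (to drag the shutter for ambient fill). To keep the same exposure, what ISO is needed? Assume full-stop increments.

ISO 800

Shutter speed: 1/2 → 1 → 2 → 4 — 3 stops slower (brighter).
Need 3 stops darker from the ISO: 6400 → 3200 → 1600 → 800.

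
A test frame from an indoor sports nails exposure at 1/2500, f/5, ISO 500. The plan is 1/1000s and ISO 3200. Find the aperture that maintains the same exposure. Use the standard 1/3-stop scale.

Shutter speed: 1/2500 → 1/2000 → 1/1600 → 1/1250 → 1/1000 — 1 1/3 stops slower (brighter).
ISO: 500 → 640 → 800 → 1000 → 1250 → 1600 → 2000 → 2500 → 3200 — 2 2/3 stops raised (brighter).
Net change so far: 4 stops brighter. Offset with the aperture: f/5 → f/5.6 → f/6.3 → f/7.1 → f/8 → f/9 → f/10 → f/11 → f/13 → f/14 → f/16 → f/18 → f/20.

f/20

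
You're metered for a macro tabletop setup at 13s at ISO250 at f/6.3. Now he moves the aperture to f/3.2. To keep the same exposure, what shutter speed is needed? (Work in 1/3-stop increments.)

Aperture: f/6.3 → f/5.6 → f/5 → f/4.5 → f/4 → f/3.5 → f/3.2 — 2 stops larger aperture (brighter).
Need 2 stops darker from the shutter speed: 13 → 10 → 8 → 6 → 5 → 4 → 3.2.

3.2 s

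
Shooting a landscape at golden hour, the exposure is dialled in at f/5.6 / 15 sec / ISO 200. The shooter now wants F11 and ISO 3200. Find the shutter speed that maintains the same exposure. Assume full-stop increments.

4 s

Aperture: f/5.6 → f/8 → f/11 — 2 stops narrower (darker).
ISO: 200 → 400 → 800 → 1600 → 3200 — 4 stops raised (brighter).
Net change so far: 2 stops brighter. Offset with the shutter speed: 15 → 8 → 4.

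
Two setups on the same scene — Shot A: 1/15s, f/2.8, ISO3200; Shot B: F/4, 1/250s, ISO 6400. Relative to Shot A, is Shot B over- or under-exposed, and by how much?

Aperture: f/2.8 → f/4 — 1 stop narrower (darker).
Shutter speed: 1/15 → 1/30 → 1/60 → 1/125 → 1/250 — 4 stops shorter (darker).
ISO: 3200 → 6400 — 1 stop raised (brighter).
Net: −1 −4 +1 = −4 stops.

4 stops darker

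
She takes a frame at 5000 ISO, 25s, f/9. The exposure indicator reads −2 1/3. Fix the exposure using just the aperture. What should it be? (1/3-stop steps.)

f/4

Underexposed by 2 1/3 stops → need 2 1/3 stops brighter.
Aperture: f/9 → f/8 → f/7.1 → f/6.3 → f/5.6 → f/5 → f/4.5 → f/4.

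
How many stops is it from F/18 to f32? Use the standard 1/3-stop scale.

f/18 → f/20 → f/22 → f/25 → f/29 → f/32 — count the steps: 5 third-stops = 1 2/3 stops.

1 2/3 stops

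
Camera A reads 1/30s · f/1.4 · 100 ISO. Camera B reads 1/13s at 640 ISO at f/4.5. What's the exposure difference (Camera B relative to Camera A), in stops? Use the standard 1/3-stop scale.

Aperture: f/1.4 → f/1.6 → f/1.8 → f/2 → f/2.2 → f/2.5 → f/2.8 → f/3.2 → f/3.5 → f/4 → f/4.5 — 3 1/3 stops narrower (darker).
Shutter speed: 1/30 → 1/25 → 1/20 → 1/15 → 1/13 — 1 1/3 stops slower (brighter).
ISO: 100 → 125 → 160 → 200 → 250 → 320 → 400 → 500 → 640 — 2 2/3 stops higher (brighter).
Net: −3 1/3 +1 1/3 +2 2/3 = +2/3 stops.

2/3 stop brighter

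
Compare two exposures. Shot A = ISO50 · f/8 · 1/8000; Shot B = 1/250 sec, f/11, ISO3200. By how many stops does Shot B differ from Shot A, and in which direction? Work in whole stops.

Aperture: f/8 → f/11 — 1 stop smaller aperture (darker).
Shutter speed: 1/8000 → 1/4000 → 1/2000 → 1/1000 → 1/500 → 1/250 — 5 stops slower (brighter).
ISO: 50 → 100 → 200 → 400 → 800 → 1600 → 3200 — 6 stops raised (brighter).
Net: −1 +5 +6 = +10 stops.

10 stops brighter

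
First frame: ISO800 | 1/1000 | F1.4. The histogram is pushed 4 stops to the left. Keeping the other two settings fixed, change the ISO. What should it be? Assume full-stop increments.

ISO 12800

Underexposed by 4 stops → need 4 stops brighter.
ISO: 800 → 1600 → 3200 → 6400 → 12800.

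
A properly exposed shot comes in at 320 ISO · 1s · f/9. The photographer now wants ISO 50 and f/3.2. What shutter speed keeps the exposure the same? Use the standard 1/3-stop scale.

ISO: 320 → 250 → 200 → 160 → 125 → 100 → 80 → 64 → 50 — 2 2/3 stops lower (darker).
Aperture: f/9 → f/8 → f/7.1 → f/6.3 → f/5.6 → f/5 → f/4.5 → f/4 → f/3.5 → f/3.2 — 3 stops wider (brighter).
Net change so far: 1/3 stop brighter. Offset with the shutter speed: 1 → 0.8.

0.8 s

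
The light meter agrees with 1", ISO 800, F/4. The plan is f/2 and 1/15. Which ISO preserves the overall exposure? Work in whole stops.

Aperture: f/4 → f/2.8 → f/2 — 2 stops wider (brighter).
Shutter speed: 1 → 1/2 → 1/4 → 1/8 → 1/15 — 4 stops faster (darker).
Net change so far: 2 stops darker. Offset with the ISO: 800 → 1600 → 3200.

ISO 3200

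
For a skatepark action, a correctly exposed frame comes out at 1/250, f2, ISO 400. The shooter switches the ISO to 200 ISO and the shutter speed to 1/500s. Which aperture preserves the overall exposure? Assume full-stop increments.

f/1.0

ISO: 400 → 200 — 1 stop dropped (darker).
Shutter speed: 1/250 → 1/500 — 1 stop faster (darker).
Net change so far: 2 stops darker. Offset with the aperture: f/2 → f/1.4 → f/1.0.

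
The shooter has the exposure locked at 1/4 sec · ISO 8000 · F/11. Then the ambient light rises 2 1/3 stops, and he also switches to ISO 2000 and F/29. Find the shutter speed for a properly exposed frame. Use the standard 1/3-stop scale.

Scene light: 2 1/3 stops brighter.
ISO: 8000 → 6400 → 5000 → 4000 → 3200 → 2500 → 2000 — 2 stops lower (darker).
Aperture: f/11 → f/13 → f/14 → f/16 → f/18 → f/20 → f/22 → f/25 → f/29 — 2 2/3 stops smaller aperture (darker).
Net so far: 2 1/3 stops darker. Shutter speed: 1/4 → 0.3 → 0.4 → 0.5 → 0.6 → 0.8 → 1 → 1.3.

1.3 s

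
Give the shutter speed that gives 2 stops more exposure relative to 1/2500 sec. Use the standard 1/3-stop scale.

1/640s

Shutter speed: 1/2500 → 1/2000 → 1/1600 → 1/1250 → 1/1000 → 1/800 → 1/640 — 2 stops longer (brighter).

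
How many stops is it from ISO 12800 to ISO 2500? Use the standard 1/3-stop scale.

12800 → 10000 → 8000 → 6400 → 5000 → 4000 → 3200 → 2500 — count the steps: 7 third-stops = 2 1/3 stops.

2 1/3 stops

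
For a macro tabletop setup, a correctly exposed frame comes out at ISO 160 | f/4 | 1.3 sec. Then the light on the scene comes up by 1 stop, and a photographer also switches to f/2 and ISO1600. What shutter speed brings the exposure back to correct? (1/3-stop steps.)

1/60s

Scene light: 1 stop brighter.
Aperture: f/4 → f/3.5 → f/3.2 → f/2.8 → f/2.5 → f/2.2 → f/2 — 2 stops wider (brighter).
ISO: 160 → 200 → 250 → 320 → 400 → 500 → 640 → 800 → 1000 → 1250 → 1600 — 3 1/3 stops higher (brighter).
Net so far: 6 1/3 stops brighter. Shutter speed: 1.3 → 1 → 0.8 → 0.6 → 0.5 → 0.4 → 0.3 → 1/4 → 1/5 → 1/6 → 1/8 → 1/10 → 1/13 → 1/15 → 1/20 → 1/25 → 1/30 → 1/40 → 1/50 → 1/60.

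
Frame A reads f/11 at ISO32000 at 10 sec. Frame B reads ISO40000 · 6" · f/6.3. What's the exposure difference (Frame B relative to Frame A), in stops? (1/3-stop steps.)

Aperture: f/11 → f/10 → f/9 → f/8 → f/7.1 → f/6.3 — 1 2/3 stops opened up (brighter).
Shutter speed: 10 → 8 → 6 — 2/3 stop shorter (darker).
ISO: 32000 → 40000 — 1/3 stop raised (brighter).
Net: +1 2/3 −2/3 +1/3 = +1 1/3 stops.

1 1/3 stops brighter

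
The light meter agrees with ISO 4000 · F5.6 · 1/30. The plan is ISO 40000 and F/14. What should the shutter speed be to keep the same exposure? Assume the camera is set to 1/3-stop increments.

1/50s

ISO: 4000 → 5000 → 6400 → 8000 → 10000 → 12800 → 16000 → 20000 → 25600 → 32000 → 40000 — 3 1/3 stops raised (brighter).
Aperture: f/5.6 → f/6.3 → f/7.1 → f/8 → f/9 → f/10 → f/11 → f/13 → f/14 — 2 2/3 stops stopped down (darker).
Net change so far: 2/3 stop brighter. Offset with the shutter speed: 1/30 → 1/40 → 1/50.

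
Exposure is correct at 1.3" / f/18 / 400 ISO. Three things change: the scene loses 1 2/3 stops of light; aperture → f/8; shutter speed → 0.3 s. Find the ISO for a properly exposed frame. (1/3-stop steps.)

Scene light: 1 2/3 stops darker.
Aperture: f/18 → f/16 → f/14 → f/13 → f/11 → f/10 → f/9 → f/8 — 2 1/3 stops opened up (brighter).
Shutter speed: 1.3 → 1 → 0.8 → 0.6 → 0.5 → 0.4 → 0.3 — 2 stops shorter (darker).
Net so far: 1 1/3 stops darker. ISO: 400 → 500 → 640 → 800 → 1000.

ISO 1000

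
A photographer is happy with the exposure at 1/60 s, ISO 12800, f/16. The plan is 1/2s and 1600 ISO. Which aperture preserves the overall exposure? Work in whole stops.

Shutter speed: 1/60 → 1/30 → 1/15 → 1/8 → 1/4 → 1/2 — 5 stops slower (brighter).
ISO: 12800 → 6400 → 3200 → 1600 — 3 stops dropped (darker).
Net change so far: 2 stops brighter. Offset with the aperture: f/16 → f/22 → f/32.

f/32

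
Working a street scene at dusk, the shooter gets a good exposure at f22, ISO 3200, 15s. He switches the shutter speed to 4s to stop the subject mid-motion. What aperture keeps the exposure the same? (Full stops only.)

f/11

Shutter speed: 15 → 8 → 4 — 2 stops shorter (darker).
Need 2 stops brighter from the aperture: f/22 → f/16 → f/11.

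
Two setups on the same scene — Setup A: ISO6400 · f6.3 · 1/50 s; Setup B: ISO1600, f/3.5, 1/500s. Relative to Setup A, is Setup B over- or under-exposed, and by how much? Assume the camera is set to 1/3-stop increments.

Aperture: f/6.3 → f/5.6 → f/5 → f/4.5 → f/4 → f/3.5 — 1 2/3 stops opened up (brighter).
Shutter speed: 1/50 → 1/60 → 1/80 → 1/100 → 1/125 → 1/160 → 1/200 → 1/250 → 1/320 → 1/400 → 1/500 — 3 1/3 stops shorter (darker).
ISO: 6400 → 5000 → 4000 → 3200 → 2500 → 2000 → 1600 — 2 stops lower (darker).
Net: +1 2/3 −3 1/3 −2 = −3 2/3 stops.

3 2/3 stops darker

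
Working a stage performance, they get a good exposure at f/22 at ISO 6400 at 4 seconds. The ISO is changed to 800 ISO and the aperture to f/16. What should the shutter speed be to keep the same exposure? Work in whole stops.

15 s

ISO: 6400 → 3200 → 1600 → 800 — 3 stops lower (darker).
Aperture: f/22 → f/16 — 1 stop opened up (brighter).
Net change so far: 2 stops darker. Offset with the shutter speed: 4 → 8 → 15.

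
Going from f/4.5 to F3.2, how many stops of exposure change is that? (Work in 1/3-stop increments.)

f/4.5 → f/4 → f/3.5 → f/3.2 — count the steps: 3 third-stops = 1 stop.

1 stop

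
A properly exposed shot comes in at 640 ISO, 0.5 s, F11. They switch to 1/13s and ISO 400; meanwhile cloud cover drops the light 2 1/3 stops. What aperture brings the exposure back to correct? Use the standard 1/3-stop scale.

f/1.6

Scene light: 2 1/3 stops darker.
Shutter speed: 0.5 → 0.4 → 0.3 → 1/4 → 1/5 → 1/6 → 1/8 → 1/10 → 1/13 — 2 2/3 stops faster (darker).
ISO: 640 → 500 → 400 — 2/3 stop dropped (darker).
Net so far: 5 2/3 stops darker. Aperture: f/11 → f/10 → f/9 → f/8 → f/7.1 → f/6.3 → f/5.6 → f/5 → f/4.5 → f/4 → f/3.5 → f/3.2 → f/2.8 → f/2.5 → f/2.2 → f/2 → f/1.8 → f/1.6.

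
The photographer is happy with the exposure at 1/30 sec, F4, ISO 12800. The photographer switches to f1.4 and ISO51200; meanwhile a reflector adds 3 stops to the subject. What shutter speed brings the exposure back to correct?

Scene light: 3 stops brighter.
Aperture: f/4 → f/2.8 → f/2 → f/1.4 — 3 stops wider (brighter).
ISO: 12800 → 25600 → 51200 — 2 stops higher (brighter).
Net so far: 8 stops brighter. Shutter speed: 1/30 → 1/60 → 1/125 → 1/250 → 1/500 → 1/1000 → 1/2000 → 1/4000 → 1/8000.

1/8000s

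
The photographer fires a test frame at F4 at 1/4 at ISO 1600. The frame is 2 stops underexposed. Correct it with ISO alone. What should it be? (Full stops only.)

Underexposed by 2 stops → need 2 stops brighter.
ISO: 1600 → 3200 → 6400.

ISO 6400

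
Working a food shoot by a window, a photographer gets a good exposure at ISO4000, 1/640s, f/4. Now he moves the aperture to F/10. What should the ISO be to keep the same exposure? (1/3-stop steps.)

Aperture: f/4 → f/4.5 → f/5 → f/5.6 → f/6.3 → f/7.1 → f/8 → f/9 → f/10 — 2 2/3 stops stopped down (darker).
Need 2 2/3 stops brighter from the ISO: 4000 → 5000 → 6400 → 8000 → 10000 → 12800 → 16000 → 20000 → 25600.

ISO 25600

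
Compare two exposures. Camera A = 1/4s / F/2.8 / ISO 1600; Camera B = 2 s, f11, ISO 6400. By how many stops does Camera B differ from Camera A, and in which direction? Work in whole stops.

1 stop brighter

Aperture: f/2.8 → f/4 → f/5.6 → f/8 → f/11 — 4 stops smaller aperture (darker).
Shutter speed: 1/4 → 1/2 → 1 → 2 — 3 stops longer (brighter).
ISO: 1600 → 3200 → 6400 — 2 stops raised (brighter).
Net: −4 +3 +2 = +1 stop.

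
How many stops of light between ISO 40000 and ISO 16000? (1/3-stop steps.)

1 1/3 stops

40000 → 32000 → 25600 → 20000 → 16000 — count the steps: 4 third-stops = 1 1/3 stops.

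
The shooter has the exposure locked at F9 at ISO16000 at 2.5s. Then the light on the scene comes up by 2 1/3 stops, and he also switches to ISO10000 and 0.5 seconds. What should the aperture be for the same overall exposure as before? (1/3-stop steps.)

Scene light: 2 1/3 stops brighter.
ISO: 16000 → 12800 → 10000 — 2/3 stop dropped (darker).
Shutter speed: 2.5 → 2 → 1.6 → 1.3 → 1 → 0.8 → 0.6 → 0.5 — 2 1/3 stops shorter (darker).
Net so far: 2/3 stop darker. Aperture: f/9 → f/8 → f/7.1.

f/7.1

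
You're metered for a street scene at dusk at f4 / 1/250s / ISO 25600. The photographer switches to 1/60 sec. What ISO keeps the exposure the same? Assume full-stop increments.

ISO 6400

Shutter speed: 1/250 → 1/125 → 1/60 — 2 stops slower (brighter).
Need 2 stops darker from the ISO: 25600 → 12800 → 6400.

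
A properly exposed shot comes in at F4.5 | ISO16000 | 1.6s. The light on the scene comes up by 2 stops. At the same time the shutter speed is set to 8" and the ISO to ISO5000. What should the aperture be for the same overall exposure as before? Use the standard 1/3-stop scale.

f/11

Scene light: 2 stops brighter.
Shutter speed: 1.6 → 2 → 2.5 → 3.2 → 4 → 5 → 6 → 8 — 2 1/3 stops slower (brighter).
ISO: 16000 → 12800 → 10000 → 8000 → 6400 → 5000 — 1 2/3 stops lower (darker).
Net so far: 2 2/3 stops brighter. Aperture: f/4.5 → f/5 → f/5.6 → f/6.3 → f/7.1 → f/8 → f/9 → f/10 → f/11.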